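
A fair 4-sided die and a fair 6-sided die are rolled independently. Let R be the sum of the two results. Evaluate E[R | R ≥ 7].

P(R ≥ 7) = 5/12.
Σ over the event: 7·1/6 + 8·1/8 + 9·1/12 + 10·1/24 = 10/3.
E[R | R ≥ 7] = (10/3) / (5/12) = 8.

8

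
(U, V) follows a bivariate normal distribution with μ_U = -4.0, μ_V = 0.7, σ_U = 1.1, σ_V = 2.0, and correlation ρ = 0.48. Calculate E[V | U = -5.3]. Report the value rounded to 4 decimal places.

For a bivariate normal, E[V | U=x] = μ_V + ρ·(σ_V/σ_U)·(x − μ_U).
E[V | U=-5.3] = 0.7 + (0.48)·(2.0/1.1)·(-5.3 − (-4.0)) = 0.7 + (0.87273)·(-1.3) = -0.4345.

-0.4345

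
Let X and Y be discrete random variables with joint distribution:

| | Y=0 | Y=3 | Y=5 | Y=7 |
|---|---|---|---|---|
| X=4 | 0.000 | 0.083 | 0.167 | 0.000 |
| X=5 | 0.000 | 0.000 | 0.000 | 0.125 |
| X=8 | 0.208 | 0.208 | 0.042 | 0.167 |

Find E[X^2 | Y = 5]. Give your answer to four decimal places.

25.6459

P(Y = 5) = 0.209.
Σ X^2·P over the event = 16·(0.167) + 64·(0.042) = 5.360.
E[X^2 | Y = 5] = (5.360) / (0.209) = 25.6459.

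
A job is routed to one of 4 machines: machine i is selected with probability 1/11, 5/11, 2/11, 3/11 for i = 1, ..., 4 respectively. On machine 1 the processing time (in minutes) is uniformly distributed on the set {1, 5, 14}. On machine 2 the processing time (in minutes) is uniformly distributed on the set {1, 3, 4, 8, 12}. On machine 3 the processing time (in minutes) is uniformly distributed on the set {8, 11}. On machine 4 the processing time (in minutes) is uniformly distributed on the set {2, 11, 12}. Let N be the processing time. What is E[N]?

E[N | machine 1] = (1+5+14)/3 = 20/3.
E[N | machine 2] = (1+3+4+8+12)/5 = 28/5.
E[N | machine 3] = (8+11)/2 = 19/2.
E[N | machine 4] = (2+11+12)/3 = 25/3.
By the law of total expectation,
E[N] = (1/11)·(20/3) + (5/11)·(28/5) + (2/11)·(19/2) + (3/11)·(25/3) = 236/33.

236/33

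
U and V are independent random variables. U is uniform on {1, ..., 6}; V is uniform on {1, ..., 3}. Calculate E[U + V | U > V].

P(U > V) = 2/3.
Summing (U+V)·P(x,y) over outcomes with U > V gives 25/6.
E[U + V | U > V] = (25/6) / (2/3) = 25/4.

25/4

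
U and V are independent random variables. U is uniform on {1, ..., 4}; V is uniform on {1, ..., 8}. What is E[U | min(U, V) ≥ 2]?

P(min(U, V) ≥ 2) = 21/32.
Summing U·P(x,y) over outcomes with min(U, V) ≥ 2 gives 63/32.
E[U | min(U, V) ≥ 2] = (63/32) / (21/32) = 3.

3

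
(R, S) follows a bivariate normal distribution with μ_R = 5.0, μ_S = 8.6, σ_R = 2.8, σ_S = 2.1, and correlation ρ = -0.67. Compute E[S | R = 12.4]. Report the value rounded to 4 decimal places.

For a bivariate normal, E[S | R=x] = μ_S + ρ·(σ_S/σ_R)·(x − μ_R).
E[S | R=12.4] = 8.6 + (-0.67)·(2.1/2.8)·(12.4 − (5.0)) = 8.6 + (-0.5025)·(7.4) = 4.8815.

4.8815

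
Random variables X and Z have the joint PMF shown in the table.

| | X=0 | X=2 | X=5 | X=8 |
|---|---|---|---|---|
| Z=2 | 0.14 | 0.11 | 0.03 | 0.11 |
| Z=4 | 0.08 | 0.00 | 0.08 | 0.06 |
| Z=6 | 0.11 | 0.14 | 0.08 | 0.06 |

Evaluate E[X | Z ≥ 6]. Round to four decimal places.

P(Z ≥ 6) = 0.39.
Summing X·P(X=x,Z=y) over the conditioning event gives 1.16.
E[X | Z ≥ 6] = (1.16) / (0.39) = 2.9744.

2.9744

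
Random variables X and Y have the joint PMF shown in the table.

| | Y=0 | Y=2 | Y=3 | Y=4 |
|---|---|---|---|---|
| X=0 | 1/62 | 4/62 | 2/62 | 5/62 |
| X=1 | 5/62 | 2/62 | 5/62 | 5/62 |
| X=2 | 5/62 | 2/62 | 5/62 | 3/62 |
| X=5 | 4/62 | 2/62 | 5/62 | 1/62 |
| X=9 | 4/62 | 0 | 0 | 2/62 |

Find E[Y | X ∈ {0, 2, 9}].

73/33

P(X ∈ {0, 2, 9}) = 33/62.
Summing Y·P(X=x,Y=y) over the conditioning event gives 73/62.
E[Y | X ∈ {0, 2, 9}] = (73/62) / (33/62) = 73/33.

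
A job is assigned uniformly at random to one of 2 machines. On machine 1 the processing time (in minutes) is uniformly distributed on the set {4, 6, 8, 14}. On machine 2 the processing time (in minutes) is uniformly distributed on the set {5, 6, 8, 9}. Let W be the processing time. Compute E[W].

E[W | machine 1] = (4+6+8+14)/4 = 8.
E[W | machine 2] = (5+6+8+9)/4 = 7.
E[W] = (1/2)·(8) + (1/2)·(7) = 15/2.

15/2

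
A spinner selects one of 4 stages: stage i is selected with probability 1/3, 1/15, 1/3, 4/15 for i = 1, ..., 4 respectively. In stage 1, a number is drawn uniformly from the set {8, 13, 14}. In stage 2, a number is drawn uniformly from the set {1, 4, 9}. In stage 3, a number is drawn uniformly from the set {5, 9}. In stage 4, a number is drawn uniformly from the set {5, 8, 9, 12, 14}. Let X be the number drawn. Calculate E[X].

E[X | stage 1] = (8+13+14)/3 = 35/3.
E[X | stage 2] = (1+4+9)/3 = 14/3.
E[X | stage 3] = (5+9)/2 = 7.
E[X | stage 4] = (5+8+9+12+14)/5 = 48/5.
E[X] = (1/3)·(35/3) + (1/15)·(14/3) + (1/3)·(7) + (4/15)·(48/5) = 682/75.

682/75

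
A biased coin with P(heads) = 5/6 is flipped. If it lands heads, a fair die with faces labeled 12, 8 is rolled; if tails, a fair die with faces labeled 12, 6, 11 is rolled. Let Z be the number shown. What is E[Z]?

179/18

E[Z | heads] = (12+8)/2 = 10.
E[Z | tails] = (12+6+11)/3 = 29/3.
E[Z] = (5/6)·(10) + (1/6)·(29/3) = 179/18.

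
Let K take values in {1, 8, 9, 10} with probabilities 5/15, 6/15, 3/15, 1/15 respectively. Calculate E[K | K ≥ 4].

P(K ≥ 4) = 2/3.
Σ over the event: 8·2/5 + 9·1/5 + 10·1/15 = 17/3.
E[K | K ≥ 4] = (17/3) / (2/3) = 17/2.

17/2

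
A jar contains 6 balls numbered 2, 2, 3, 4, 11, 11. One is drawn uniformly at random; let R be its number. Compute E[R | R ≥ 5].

11

P(R ≥ 5) = 1/3.
Σ over the event: 11·1/3 = 11/3.
E[R | R ≥ 5] = (11/3) / (1/3) = 11.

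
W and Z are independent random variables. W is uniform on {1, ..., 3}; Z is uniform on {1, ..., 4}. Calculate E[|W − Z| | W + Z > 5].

P(W + Z > 5) = 1/4.
Summing |W−Z|·P(x,y) over outcomes with W + Z > 5 gives 1/4.
E[|W − Z| | W + Z > 5] = (1/4) / (1/4) = 1.

1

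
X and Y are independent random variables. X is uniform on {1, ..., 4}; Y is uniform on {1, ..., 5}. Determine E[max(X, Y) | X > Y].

Outcomes with X > Y: (2,1), (3,1), (3,2), (4,1), (4,2), (4,3), each with probability 1/20.
E[max(X, Y) | X > Y] = (2 + 3 + 3 + 4 + 4 + 4) / 6 = 10/3.

10/3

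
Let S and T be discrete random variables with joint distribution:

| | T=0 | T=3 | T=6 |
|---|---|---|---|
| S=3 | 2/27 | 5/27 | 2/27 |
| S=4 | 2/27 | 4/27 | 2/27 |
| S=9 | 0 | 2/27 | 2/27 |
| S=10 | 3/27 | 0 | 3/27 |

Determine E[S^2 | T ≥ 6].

512/9

P(T ≥ 6) = 1/3.
Summing S^2·P(S=x,T=y) over the conditioning event gives 512/27.
E[S^2 | T ≥ 6] = (512/27) / (1/3) = 512/9.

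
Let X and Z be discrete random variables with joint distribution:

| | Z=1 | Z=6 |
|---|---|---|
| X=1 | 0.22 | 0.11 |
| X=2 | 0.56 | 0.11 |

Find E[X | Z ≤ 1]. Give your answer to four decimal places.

1.7179

P(Z ≤ 1) = 0.78.
Σ X·P over the event = 1·(0.22) + 2·(0.56) = 1.34.
E[X | Z ≤ 1] = (1.34) / (0.78) = 1.7179.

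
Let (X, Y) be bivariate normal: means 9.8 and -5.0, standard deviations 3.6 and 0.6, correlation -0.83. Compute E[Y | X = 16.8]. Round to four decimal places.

E[Y | X=x] = μ_Y + ρ(σ_Y/σ_X)(x − μ_X) for jointly normal variables.
E[Y | X=16.8] = -5.0 + (-0.83)·(0.6/3.6)·(16.8 − (9.8)) = -5.0 + (-0.13833)·(7) = -5.9683.

-5.9683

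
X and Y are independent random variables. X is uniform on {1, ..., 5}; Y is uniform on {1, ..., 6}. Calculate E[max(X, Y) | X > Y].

Outcomes with X > Y: (2,1), (3,1), (3,2), (4,1), (4,2), (4,3), (5,1), (5,2), (5,3), (5,4), each with probability 1/30.
E[max(X, Y) | X > Y] = (2 + 3 + 3 + 4 + 4 + 4 + 5 + 5 + 5 + 5) / 10 = 4.

4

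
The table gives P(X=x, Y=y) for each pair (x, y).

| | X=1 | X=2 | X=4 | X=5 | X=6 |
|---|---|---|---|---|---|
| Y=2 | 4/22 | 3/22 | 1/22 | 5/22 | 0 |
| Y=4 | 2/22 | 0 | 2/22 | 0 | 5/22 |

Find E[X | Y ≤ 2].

P(Y ≤ 2) = 13/22.
Σ X·P over the event = 1·(4/22) + 2·(3/22) + 4·(1/22) + 5·(5/22) = 39/22.
E[X | Y ≤ 2] = (39/22) / (13/22) = 3.

3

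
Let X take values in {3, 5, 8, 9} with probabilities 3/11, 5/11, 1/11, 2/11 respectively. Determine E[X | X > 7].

P(X > 7) = 3/11.
Σ over the event: 8·1/11 + 9·2/11 = 26/11.
E[X | X > 7] = (26/11) / (3/11) = 26/3.

26/3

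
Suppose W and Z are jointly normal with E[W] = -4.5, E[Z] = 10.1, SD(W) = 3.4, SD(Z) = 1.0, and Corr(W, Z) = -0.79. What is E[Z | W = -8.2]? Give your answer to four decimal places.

10.9597

For a bivariate normal, E[Z | W=x] = μ_Z + ρ·(σ_Z/σ_W)·(x − μ_W).
E[Z | W=-8.2] = 10.1 + (-0.79)·(1.0/3.4)·(-8.2 − (-4.5)) = 10.1 + (-0.23235)·(-3.7) = 10.9597.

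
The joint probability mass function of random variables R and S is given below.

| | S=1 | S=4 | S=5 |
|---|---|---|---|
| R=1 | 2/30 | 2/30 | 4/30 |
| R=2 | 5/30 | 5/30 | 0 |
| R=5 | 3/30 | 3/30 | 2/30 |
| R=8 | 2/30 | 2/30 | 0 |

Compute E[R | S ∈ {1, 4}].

43/12

P(S ∈ {1, 4}) = 4/5.
Σ R·P over the event = 1·(2/30) + 1·(2/30) + 2·(5/30) + 2·(5/30) + 5·(3/30) + 5·(3/30) + 8·(2/30) + 8·(2/30) = 43/15.
E[R | S ∈ {1, 4}] = (43/15) / (4/5) = 43/12.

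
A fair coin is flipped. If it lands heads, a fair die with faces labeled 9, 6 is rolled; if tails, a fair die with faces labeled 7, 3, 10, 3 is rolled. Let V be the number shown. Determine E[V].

E[V | heads] = (9+6)/2 = 15/2.
E[V | tails] = (7+3+10+3)/4 = 23/4.
By the law of total expectation,
E[V] = (1/2)·(15/2) + (1/2)·(23/4) = 53/8.

53/8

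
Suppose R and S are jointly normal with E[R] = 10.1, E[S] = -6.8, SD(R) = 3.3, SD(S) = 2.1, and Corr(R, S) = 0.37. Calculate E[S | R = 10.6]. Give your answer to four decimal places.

-6.6823

The regression of S on R has slope ρ·σ_S/σ_R and passes through (μ_R, μ_S).
E[S | R=10.6] = -6.8 + (0.37)·(2.1/3.3)·(10.6 − (10.1)) = -6.8 + (0.23545)·(0.5) = -6.6823.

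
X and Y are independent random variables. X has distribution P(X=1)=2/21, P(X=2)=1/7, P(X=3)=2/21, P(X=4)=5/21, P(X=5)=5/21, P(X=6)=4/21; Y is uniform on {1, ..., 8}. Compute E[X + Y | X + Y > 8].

896/83

P(X + Y > 8) = 83/168.
Summing (X+Y)·P(x,y) over outcomes with X + Y > 8 gives 16/3.
E[X + Y | X + Y > 8] = (16/3) / (83/168) = 896/83.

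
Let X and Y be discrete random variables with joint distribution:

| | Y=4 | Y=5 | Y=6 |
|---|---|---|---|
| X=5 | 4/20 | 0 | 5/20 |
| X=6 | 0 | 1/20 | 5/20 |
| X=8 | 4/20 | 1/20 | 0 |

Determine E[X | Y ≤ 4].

P(Y ≤ 4) = 2/5.
Σ X·P over the event = 5·(4/20) + 8·(4/20) = 13/5.
E[X | Y ≤ 4] = (13/5) / (2/5) = 13/2.

13/2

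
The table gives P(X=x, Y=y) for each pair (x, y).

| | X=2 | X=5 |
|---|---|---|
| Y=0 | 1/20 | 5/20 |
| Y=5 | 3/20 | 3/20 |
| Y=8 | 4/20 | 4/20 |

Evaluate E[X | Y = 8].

7/2

P(Y = 8) = 2/5.
Σ X·P over the event = 2·(4/20) + 5·(4/20) = 7/5.
E[X | Y = 8] = (7/5) / (2/5) = 7/2.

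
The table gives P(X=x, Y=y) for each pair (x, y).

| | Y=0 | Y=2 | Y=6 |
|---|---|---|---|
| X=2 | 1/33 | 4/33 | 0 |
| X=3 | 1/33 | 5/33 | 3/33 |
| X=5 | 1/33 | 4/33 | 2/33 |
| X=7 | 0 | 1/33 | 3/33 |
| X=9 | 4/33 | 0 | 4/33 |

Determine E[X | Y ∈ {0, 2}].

32/7

P(Y ∈ {0, 2}) = 7/11.
Σ X·P over the event = 2·(1/33) + 2·(4/33) + 3·(1/33) + 3·(5/33) + 5·(1/33) + 5·(4/33) + 7·(1/33) + 9·(4/33) = 32/11.
E[X | Y ∈ {0, 2}] = (32/11) / (7/11) = 32/7.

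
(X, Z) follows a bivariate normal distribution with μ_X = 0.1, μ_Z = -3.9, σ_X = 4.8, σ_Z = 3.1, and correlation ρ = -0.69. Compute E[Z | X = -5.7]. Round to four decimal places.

-1.3154

For a bivariate normal, E[Z | X=x] = μ_Z + ρ·(σ_Z/σ_X)·(x − μ_X).
E[Z | X=-5.7] = -3.9 + (-0.69)·(3.1/4.8)·(-5.7 − (0.1)) = -3.9 + (-0.44562)·(-5.8) = -1.3154.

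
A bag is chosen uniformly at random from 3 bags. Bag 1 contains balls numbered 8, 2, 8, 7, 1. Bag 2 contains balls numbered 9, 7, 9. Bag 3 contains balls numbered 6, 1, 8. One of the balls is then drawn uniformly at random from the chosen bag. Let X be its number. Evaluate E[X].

E[X | bag 1] = (8+2+8+7+1)/5 = 26/5.
E[X | bag 2] = (9+7+9)/3 = 25/3.
E[X | bag 3] = (6+1+8)/3 = 5.
By the law of total expectation,
E[X] = (1/3)·(26/5) + (1/3)·(25/3) + (1/3)·(5) = 278/45.

278/45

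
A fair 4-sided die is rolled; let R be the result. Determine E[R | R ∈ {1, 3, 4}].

8/3

P(R ∈ {1, 3, 4}) = 3/4.
Σ over the event: 1·1/4 + 3·1/4 + 4·1/4 = 2.
E[R | R ∈ {1, 3, 4}] = (2) / (3/4) = 8/3.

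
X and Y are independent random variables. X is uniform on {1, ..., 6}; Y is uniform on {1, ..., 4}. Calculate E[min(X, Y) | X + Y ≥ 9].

11/3

Outcomes with X + Y ≥ 9: (5,4), (6,3), (6,4), each with probability 1/24.
E[min(X, Y) | X + Y ≥ 9] = (4 + 3 + 4) / 3 = 11/3.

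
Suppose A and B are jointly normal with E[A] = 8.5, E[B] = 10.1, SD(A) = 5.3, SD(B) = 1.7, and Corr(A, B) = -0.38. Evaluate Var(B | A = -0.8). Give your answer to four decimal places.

2.4727

The conditional variance in a bivariate normal is σ_B²(1 − ρ²), independent of x.
Var(B | A=-0.8) = (1.7)²·(1 − (-0.38)²) = 2.89·0.8556 = 2.4727.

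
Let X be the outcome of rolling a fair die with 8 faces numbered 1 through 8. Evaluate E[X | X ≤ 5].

Given X ≤ 5, X is equally likely to be any of {1, 2, 3, 4, 5}.
E[X | X ≤ 5] = (1 + 2 + 3 + 4 + 5) / 5 = 3.

3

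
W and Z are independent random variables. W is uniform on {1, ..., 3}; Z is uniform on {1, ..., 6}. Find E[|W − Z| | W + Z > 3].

11/5

P(W + Z > 3) = 5/6.
Summing |W−Z|·P(x,y) over outcomes with W + Z > 3 gives 11/6.
E[|W − Z| | W + Z > 3] = (11/6) / (5/6) = 11/5.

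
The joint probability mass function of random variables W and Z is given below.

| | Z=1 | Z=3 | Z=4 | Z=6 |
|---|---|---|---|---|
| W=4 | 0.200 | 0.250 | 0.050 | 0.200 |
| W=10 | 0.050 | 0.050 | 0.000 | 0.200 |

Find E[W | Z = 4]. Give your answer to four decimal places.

P(Z = 4) = 0.050.
Σ W·P over the event = 4·(0.050) = 0.200.
E[W | Z = 4] = (0.200) / (0.050) = 4.0000.

4.0000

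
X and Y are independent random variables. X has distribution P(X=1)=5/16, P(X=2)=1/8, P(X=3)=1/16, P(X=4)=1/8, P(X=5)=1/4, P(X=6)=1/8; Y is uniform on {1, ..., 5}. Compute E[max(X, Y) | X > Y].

P(X > Y) = 9/20.
Summing max(X,Y)·P(x,y) over outcomes with X > Y gives 87/40.
E[max(X, Y) | X > Y] = (87/40) / (9/20) = 29/6.

29/6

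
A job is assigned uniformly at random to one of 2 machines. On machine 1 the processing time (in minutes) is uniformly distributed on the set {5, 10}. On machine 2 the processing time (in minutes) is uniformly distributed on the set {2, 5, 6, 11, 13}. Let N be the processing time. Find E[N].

E[N | machine 1] = (5+10)/2 = 15/2.
E[N | machine 2] = (2+5+6+11+13)/5 = 37/5.
By the law of total expectation,
E[N] = (1/2)·(15/2) + (1/2)·(37/5) = 149/20.

149/20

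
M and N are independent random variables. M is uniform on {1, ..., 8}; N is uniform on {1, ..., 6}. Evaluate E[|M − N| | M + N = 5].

Outcomes with M + N = 5: (1,4), (2,3), (3,2), (4,1), each with probability 1/48.
E[|M − N| | M + N = 5] = (3 + 1 + 1 + 3) / 4 = 2.

2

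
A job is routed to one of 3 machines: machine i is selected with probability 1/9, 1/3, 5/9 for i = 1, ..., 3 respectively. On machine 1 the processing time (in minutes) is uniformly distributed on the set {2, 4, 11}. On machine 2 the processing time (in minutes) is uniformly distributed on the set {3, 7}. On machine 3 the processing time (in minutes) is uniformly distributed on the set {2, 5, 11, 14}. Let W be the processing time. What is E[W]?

E[W | machine 1] = (2+4+11)/3 = 17/3.
E[W | machine 2] = (3+7)/2 = 5.
E[W | machine 3] = (2+5+11+14)/4 = 8.
E[W] = (1/9)·(17/3) + (1/3)·(5) + (5/9)·(8) = 182/27.

182/27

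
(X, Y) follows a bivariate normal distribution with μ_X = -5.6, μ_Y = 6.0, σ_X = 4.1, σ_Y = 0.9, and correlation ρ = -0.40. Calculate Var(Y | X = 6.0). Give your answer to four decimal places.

The conditional variance in a bivariate normal is σ_Y²(1 − ρ²), independent of x.
Var(Y | X=6.0) = (0.9)²·(1 − (-0.40)²) = 0.81·0.84 = 0.6804.

0.6804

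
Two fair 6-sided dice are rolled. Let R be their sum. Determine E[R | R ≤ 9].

94/15

P(R ≤ 9) = 5/6.
Σ over the event: 2·1/36 + 3·1/18 + 4·1/12 + 5·1/9 + 6·5/36 + 7·1/6 + 8·5/36 + 9·1/9 = 47/9.
E[R | R ≤ 9] = (47/9) / (5/6) = 94/15.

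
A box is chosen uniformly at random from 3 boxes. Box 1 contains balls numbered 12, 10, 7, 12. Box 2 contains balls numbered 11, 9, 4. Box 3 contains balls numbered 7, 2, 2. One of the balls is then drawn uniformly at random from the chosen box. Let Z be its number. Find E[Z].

E[Z | box 1] = (12+10+7+12)/4 = 41/4.
E[Z | box 2] = (11+9+4)/3 = 8.
E[Z | box 3] = (7+2+2)/3 = 11/3.
By the law of total expectation,
E[Z] = (1/3)·(41/4) + (1/3)·(8) + (1/3)·(11/3) = 263/36.

263/36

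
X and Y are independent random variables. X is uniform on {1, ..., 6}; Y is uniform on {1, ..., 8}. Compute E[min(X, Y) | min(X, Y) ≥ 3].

P(min(X, Y) ≥ 3) = 1/2.
Summing min(X,Y)·P(x,y) over outcomes with min(X, Y) ≥ 3 gives 49/24.
E[min(X, Y) | min(X, Y) ≥ 3] = (49/24) / (1/2) = 49/12.

49/12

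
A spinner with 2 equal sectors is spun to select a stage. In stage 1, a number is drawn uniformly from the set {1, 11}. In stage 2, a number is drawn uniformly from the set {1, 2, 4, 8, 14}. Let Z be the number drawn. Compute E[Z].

E[Z | stage 1] = (1+11)/2 = 6.
E[Z | stage 2] = (1+2+4+8+14)/5 = 29/5.
By the law of total expectation,
E[Z] = (1/2)·(6) + (1/2)·(29/5) = 59/10.

59/10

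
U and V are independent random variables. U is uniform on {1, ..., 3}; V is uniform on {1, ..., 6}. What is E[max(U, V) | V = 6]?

P(V = 6) = 1/6.
Summing max(U,V)·P(x,y) over outcomes with V = 6 gives 1.
E[max(U, V) | V = 6] = (1) / (1/6) = 6.

6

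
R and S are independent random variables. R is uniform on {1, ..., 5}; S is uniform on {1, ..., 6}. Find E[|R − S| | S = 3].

6/5

Outcomes with S = 3: (1,3), (2,3), (3,3), (4,3), (5,3), each with probability 1/30.
E[|R − S| | S = 3] = (2 + 1 + 0 + 1 + 2) / 5 = 6/5.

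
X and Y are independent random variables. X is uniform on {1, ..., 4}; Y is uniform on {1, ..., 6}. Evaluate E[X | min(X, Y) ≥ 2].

3

P(min(X, Y) ≥ 2) = 5/8.
Summing X·P(x,y) over outcomes with min(X, Y) ≥ 2 gives 15/8.
E[X | min(X, Y) ≥ 2] = (15/8) / (5/8) = 3.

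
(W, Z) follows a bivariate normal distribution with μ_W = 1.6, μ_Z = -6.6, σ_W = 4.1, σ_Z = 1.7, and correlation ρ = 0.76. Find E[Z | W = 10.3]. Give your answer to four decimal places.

The regression of Z on W has slope ρ·σ_Z/σ_W and passes through (μ_W, μ_Z).
E[Z | W=10.3] = -6.6 + (0.76)·(1.7/4.1)·(10.3 − (1.6)) = -6.6 + (0.315122)·(8.7) = -3.8584.

-3.8584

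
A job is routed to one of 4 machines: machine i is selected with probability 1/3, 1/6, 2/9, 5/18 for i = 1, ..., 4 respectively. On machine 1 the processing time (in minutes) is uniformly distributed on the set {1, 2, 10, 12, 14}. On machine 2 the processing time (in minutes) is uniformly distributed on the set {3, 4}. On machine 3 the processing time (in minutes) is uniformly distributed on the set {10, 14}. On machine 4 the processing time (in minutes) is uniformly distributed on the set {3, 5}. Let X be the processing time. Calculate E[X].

E[X | machine 1] = (1+2+10+12+14)/5 = 39/5.
E[X | machine 2] = (3+4)/2 = 7/2.
E[X | machine 3] = (10+14)/2 = 12.
E[X | machine 4] = (3+5)/2 = 4.
E[X] = (1/3)·(39/5) + (1/6)·(7/2) + (2/9)·(12) + (5/18)·(4) = 1253/180.

1253/180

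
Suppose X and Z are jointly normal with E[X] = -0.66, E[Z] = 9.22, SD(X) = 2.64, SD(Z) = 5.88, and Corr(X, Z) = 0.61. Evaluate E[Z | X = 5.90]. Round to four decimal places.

The regression of Z on X has slope ρ·σ_Z/σ_X and passes through (μ_X, μ_Z).
E[Z | X=5.90] = 9.22 + (0.61)·(5.88/2.64)·(5.90 − (-0.66)) = 9.22 + (1.35864)·(6.56) = 18.1327.

18.1327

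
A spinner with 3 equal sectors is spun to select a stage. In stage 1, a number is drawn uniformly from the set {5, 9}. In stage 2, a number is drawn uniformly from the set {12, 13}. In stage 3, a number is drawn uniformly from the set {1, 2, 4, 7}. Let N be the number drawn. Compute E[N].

E[N | stage 1] = (5+9)/2 = 7.
E[N | stage 2] = (12+13)/2 = 25/2.
E[N | stage 3] = (1+2+4+7)/4 = 7/2.
By the law of total expectation,
E[N] = (1/3)·(7) + (1/3)·(25/2) + (1/3)·(7/2) = 23/3.

23/3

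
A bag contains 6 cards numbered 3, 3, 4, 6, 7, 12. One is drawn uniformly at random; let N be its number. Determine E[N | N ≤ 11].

23/5

P(N ≤ 11) = 5/6.
Σ over the event: 3·1/3 + 4·1/6 + 6·1/6 + 7·1/6 = 23/6.
E[N | N ≤ 11] = (23/6) / (5/6) = 23/5.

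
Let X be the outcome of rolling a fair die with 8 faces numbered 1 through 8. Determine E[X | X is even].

5

Given X is even, X is equally likely to be any of {2, 4, 6, 8}.
E[X | X is even] = (2 + 4 + 6 + 8) / 4 = 5.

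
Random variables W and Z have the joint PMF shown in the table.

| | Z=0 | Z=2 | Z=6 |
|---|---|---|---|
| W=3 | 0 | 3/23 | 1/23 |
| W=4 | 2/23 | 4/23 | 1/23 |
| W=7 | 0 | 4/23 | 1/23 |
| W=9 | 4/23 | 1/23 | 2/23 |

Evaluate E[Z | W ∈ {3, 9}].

P(W ∈ {3, 9}) = 11/23.
Σ Z·P over the event = 2·(3/23) + 6·(1/23) + 0·(4/23) + 2·(1/23) + 6·(2/23) = 26/23.
E[Z | W ∈ {3, 9}] = (26/23) / (11/23) = 26/11.

26/11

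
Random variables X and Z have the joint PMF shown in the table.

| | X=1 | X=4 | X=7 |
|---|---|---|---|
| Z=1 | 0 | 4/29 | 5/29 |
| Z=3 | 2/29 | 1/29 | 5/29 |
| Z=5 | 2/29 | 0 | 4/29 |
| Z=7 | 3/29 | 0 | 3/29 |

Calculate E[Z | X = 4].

P(X = 4) = 5/29.
Σ Z·P over the event = 1·(4/29) + 3·(1/29) = 7/29.
E[Z | X = 4] = (7/29) / (5/29) = 7/5.

7/5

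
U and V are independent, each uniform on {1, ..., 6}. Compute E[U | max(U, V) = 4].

22/7

Outcomes with max(U, V) = 4: (1,4), (2,4), (3,4), (4,1), (4,2), (4,3), (4,4), each with probability 1/36.
E[U | max(U, V) = 4] = (1 + 2 + 3 + 4 + 4 + 4 + 4) / 7 = 22/7.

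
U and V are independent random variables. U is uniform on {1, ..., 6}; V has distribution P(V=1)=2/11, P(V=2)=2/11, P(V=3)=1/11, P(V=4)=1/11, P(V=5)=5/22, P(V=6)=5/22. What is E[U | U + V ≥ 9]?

P(U + V ≥ 9) = 41/132.
Summing U·P(x,y) over outcomes with U + V ≥ 9 gives 199/132.
E[U | U + V ≥ 9] = (199/132) / (41/132) = 199/41.

199/41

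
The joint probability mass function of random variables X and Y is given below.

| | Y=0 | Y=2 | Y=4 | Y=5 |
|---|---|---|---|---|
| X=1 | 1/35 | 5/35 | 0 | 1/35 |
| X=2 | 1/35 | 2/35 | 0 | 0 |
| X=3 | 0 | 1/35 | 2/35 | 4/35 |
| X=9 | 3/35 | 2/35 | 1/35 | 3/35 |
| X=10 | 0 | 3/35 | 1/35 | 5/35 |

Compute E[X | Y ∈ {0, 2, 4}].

115/22

P(Y ∈ {0, 2, 4}) = 22/35.
Summing X·P(X=x,Y=y) over the conditioning event gives 23/7.
E[X | Y ∈ {0, 2, 4}] = (23/7) / (22/35) = 115/22.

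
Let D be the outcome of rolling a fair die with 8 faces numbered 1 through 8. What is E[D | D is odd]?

Given D is odd, D is equally likely to be any of {1, 3, 5, 7}.
E[D | D is odd] = (1 + 3 + 5 + 7) / 4 = 4.

4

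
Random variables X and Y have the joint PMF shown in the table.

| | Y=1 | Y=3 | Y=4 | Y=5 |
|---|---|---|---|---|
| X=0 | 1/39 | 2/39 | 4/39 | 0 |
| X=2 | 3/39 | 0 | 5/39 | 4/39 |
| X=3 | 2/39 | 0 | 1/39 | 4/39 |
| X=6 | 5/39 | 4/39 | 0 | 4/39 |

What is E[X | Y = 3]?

P(Y = 3) = 2/13.
Σ X·P over the event = 0·(2/39) + 6·(4/39) = 8/13.
E[X | Y = 3] = (8/13) / (2/13) = 4.

4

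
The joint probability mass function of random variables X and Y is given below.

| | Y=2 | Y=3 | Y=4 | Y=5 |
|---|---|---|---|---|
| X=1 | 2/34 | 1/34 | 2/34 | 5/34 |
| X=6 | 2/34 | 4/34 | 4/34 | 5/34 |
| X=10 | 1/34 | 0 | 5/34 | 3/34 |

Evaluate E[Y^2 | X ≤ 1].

87/5

P(X ≤ 1) = 5/17.
Summing Y^2·P(X=x,Y=y) over the conditioning event gives 87/17.
E[Y^2 | X ≤ 1] = (87/17) / (5/17) = 87/5.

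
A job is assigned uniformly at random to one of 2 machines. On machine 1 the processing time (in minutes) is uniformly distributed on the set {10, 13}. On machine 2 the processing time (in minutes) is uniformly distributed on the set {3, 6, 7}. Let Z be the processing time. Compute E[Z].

E[Z | machine 1] = (10+13)/2 = 23/2.
E[Z | machine 2] = (3+6+7)/3 = 16/3.
E[Z] = (1/2)·(23/2) + (1/2)·(16/3) = 101/12.

101/12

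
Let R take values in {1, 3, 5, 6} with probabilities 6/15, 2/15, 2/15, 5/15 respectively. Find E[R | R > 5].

6

P(R > 5) = 1/3.
Σ over the event: 6·1/3 = 2.
E[R | R > 5] = (2) / (1/3) = 6.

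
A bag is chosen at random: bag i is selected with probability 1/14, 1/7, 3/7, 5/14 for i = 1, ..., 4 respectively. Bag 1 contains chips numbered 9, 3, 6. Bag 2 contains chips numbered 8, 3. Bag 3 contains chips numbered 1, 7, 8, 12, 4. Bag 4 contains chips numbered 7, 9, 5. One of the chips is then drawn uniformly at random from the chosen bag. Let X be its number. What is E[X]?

E[X | bag 1] = (9+3+6)/3 = 6.
E[X | bag 2] = (8+3)/2 = 11/2.
E[X | bag 3] = (1+7+8+12+4)/5 = 32/5.
E[X | bag 4] = (7+9+5)/3 = 7.
By the law of total expectation,
E[X] = (1/14)·(6) + (1/7)·(11/2) + (3/7)·(32/5) + (5/14)·(7) = 226/35.

226/35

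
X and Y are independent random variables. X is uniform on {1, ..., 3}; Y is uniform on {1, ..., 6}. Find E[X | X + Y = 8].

5/2

Outcomes with X + Y = 8: (2,6), (3,5), each with probability 1/18.
E[X | X + Y = 8] = (2 + 3) / 2 = 5/2.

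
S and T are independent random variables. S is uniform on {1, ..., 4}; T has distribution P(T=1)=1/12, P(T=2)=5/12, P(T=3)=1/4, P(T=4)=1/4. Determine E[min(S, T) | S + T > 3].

P(S + T > 3) = 41/48.
Summing min(S,T)·P(x,y) over outcomes with S + T > 3 gives 89/48.
E[min(S, T) | S + T > 3] = (89/48) / (41/48) = 89/41.

89/41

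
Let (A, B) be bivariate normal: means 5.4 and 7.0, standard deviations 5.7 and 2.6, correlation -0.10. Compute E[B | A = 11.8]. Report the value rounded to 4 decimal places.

6.7081

The regression of B on A has slope ρ·σ_B/σ_A and passes through (μ_A, μ_B).
E[B | A=11.8] = 7.0 + (-0.10)·(2.6/5.7)·(11.8 − (5.4)) = 7.0 + (-0.045614)·(6.4) = 6.7081.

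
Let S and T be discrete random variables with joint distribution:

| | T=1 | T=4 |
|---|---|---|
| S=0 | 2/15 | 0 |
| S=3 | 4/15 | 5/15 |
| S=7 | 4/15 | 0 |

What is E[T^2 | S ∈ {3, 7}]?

88/13

P(S ∈ {3, 7}) = 13/15.
Summing T^2·P(S=x,T=y) over the conditioning event gives 88/15.
E[T^2 | S ∈ {3, 7}] = (88/15) / (13/15) = 88/13.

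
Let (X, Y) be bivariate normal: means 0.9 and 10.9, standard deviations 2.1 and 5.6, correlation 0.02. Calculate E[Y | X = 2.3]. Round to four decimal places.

E[Y | X=x] = μ_Y + ρ(σ_Y/σ_X)(x − μ_X) for jointly normal variables.
E[Y | X=2.3] = 10.9 + (0.02)·(5.6/2.1)·(2.3 − (0.9)) = 10.9 + (0.053333)·(1.4) = 10.9747.

10.9747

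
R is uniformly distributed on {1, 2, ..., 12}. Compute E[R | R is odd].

Given R is odd, R is equally likely to be any of {1, 3, 5, 7, 9, 11}.
E[R | R is odd] = (1 + 3 + 5 + 7 + 9 + 11) / 6 = 6.

6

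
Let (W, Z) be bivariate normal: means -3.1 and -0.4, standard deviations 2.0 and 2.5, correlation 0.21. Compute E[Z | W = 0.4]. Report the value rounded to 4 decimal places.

0.5188

E[Z | W=x] = μ_Z + ρ(σ_Z/σ_W)(x − μ_W) for jointly normal variables.
E[Z | W=0.4] = -0.4 + (0.21)·(2.5/2.0)·(0.4 − (-3.1)) = -0.4 + (0.2625)·(3.5) = 0.5188.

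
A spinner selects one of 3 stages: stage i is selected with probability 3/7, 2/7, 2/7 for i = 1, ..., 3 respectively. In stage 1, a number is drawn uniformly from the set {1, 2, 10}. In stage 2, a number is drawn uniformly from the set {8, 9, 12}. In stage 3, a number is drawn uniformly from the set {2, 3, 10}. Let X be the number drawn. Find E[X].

E[X | stage 1] = (1+2+10)/3 = 13/3.
E[X | stage 2] = (8+9+12)/3 = 29/3.
E[X | stage 3] = (2+3+10)/3 = 5.
By the law of total expectation,
E[X] = (3/7)·(13/3) + (2/7)·(29/3) + (2/7)·(5) = 127/21.

127/21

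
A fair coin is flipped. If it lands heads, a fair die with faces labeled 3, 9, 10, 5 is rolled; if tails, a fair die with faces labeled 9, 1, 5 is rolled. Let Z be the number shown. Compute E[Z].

E[Z | heads] = (3+9+10+5)/4 = 27/4.
E[Z | tails] = (9+1+5)/3 = 5.
E[Z] = (1/2)·(27/4) + (1/2)·(5) = 47/8.

47/8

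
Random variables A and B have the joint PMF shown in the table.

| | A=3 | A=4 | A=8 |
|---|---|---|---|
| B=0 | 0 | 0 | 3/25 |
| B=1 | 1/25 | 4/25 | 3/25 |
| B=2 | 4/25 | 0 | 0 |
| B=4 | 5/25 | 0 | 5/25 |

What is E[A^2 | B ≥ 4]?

P(B ≥ 4) = 2/5.
Σ A^2·P over the event = 9·(5/25) + 64·(5/25) = 73/5.
E[A^2 | B ≥ 4] = (73/5) / (2/5) = 73/2.

73/2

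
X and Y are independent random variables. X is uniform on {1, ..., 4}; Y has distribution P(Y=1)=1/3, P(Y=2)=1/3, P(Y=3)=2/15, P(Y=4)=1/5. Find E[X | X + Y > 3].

26/9

P(X + Y > 3) = 3/4.
Summing X·P(x,y) over outcomes with X + Y > 3 gives 13/6.
E[X | X + Y > 3] = (13/6) / (3/4) = 26/9.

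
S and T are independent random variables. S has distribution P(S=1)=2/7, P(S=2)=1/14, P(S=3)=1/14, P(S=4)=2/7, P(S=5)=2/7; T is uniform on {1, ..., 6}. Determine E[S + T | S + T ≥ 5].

P(S + T ≥ 5) = 23/28.
Summing (S+T)·P(x,y) over outcomes with S + T ≥ 5 gives 517/84.
E[S + T | S + T ≥ 5] = (517/84) / (23/28) = 517/69.

517/69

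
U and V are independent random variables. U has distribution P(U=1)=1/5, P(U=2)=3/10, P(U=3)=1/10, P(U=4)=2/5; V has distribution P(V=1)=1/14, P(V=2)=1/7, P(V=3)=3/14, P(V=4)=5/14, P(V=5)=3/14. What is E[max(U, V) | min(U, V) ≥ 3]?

P(min(U, V) ≥ 3) = 11/28.
Summing max(U,V)·P(x,y) over outcomes with min(U, V) ≥ 3 gives 58/35.
E[max(U, V) | min(U, V) ≥ 3] = (58/35) / (11/28) = 232/55.

232/55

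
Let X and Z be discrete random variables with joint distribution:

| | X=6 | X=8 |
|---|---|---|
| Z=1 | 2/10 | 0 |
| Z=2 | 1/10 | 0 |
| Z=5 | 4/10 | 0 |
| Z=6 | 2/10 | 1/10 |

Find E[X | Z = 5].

6

P(Z = 5) = 2/5.
Σ X·P over the event = 6·(4/10) = 12/5.
E[X | Z = 5] = (12/5) / (2/5) = 6.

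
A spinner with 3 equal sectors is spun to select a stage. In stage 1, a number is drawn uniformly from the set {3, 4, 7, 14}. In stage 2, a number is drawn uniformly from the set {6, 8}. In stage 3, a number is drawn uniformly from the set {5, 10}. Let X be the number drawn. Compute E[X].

E[X | stage 1] = (3+4+7+14)/4 = 7.
E[X | stage 2] = (6+8)/2 = 7.
E[X | stage 3] = (5+10)/2 = 15/2.
E[X] = (1/3)·(7) + (1/3)·(7) + (1/3)·(15/2) = 43/6.

43/6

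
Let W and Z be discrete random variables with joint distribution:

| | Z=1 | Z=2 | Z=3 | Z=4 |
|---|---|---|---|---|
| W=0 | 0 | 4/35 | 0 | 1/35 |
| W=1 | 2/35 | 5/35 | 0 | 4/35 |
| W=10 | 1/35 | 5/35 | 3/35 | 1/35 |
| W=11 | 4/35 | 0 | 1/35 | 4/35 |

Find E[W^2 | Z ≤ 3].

1512/25

P(Z ≤ 3) = 5/7.
Σ W^2·P over the event = 0·(4/35) + 1·(2/35) + 1·(5/35) + 100·(1/35) + 100·(5/35) + 100·(3/35) + 121·(4/35) + 121·(1/35) = 216/5.
E[W^2 | Z ≤ 3] = (216/5) / (5/7) = 1512/25.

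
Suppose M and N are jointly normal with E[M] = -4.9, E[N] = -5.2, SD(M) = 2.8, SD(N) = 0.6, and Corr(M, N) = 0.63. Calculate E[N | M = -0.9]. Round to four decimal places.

E[N | M=x] = μ_N + ρ(σ_N/σ_M)(x − μ_M) for jointly normal variables.
E[N | M=-0.9] = -5.2 + (0.63)·(0.6/2.8)·(-0.9 − (-4.9)) = -5.2 + (0.135)·(4) = -4.6600.

-4.6600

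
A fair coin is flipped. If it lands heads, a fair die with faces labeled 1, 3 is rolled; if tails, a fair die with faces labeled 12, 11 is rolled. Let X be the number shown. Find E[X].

E[X | heads] = (1+3)/2 = 2.
E[X | tails] = (12+11)/2 = 23/2.
By the law of total expectation,
E[X] = (1/2)·(2) + (1/2)·(23/2) = 27/4.

27/4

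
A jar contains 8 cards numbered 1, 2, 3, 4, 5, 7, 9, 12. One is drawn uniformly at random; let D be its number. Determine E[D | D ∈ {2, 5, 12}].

19/3

P(D ∈ {2, 5, 12}) = 3/8.
Σ over the event: 2·1/8 + 5·1/8 + 12·1/8 = 19/8.
E[D | D ∈ {2, 5, 12}] = (19/8) / (3/8) = 19/3.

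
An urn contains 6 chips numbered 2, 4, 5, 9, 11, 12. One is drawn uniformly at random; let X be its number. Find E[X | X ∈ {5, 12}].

P(X ∈ {5, 12}) = 1/3.
Σ over the event: 5·1/6 + 12·1/6 = 17/6.
E[X | X ∈ {5, 12}] = (17/6) / (1/3) = 17/2.

17/2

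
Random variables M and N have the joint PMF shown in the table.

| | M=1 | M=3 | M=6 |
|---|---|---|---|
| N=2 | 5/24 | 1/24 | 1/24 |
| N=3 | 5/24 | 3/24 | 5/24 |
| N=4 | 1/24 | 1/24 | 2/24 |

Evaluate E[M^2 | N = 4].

P(N = 4) = 1/6.
Σ M^2·P over the event = 1·(1/24) + 9·(1/24) + 36·(2/24) = 41/12.
E[M^2 | N = 4] = (41/12) / (1/6) = 41/2.

41/2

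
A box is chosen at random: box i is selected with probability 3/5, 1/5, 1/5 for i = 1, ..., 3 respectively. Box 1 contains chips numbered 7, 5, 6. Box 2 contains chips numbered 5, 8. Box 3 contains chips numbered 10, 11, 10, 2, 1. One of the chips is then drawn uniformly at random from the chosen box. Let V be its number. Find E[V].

E[V | box 1] = (7+5+6)/3 = 6.
E[V | box 2] = (5+8)/2 = 13/2.
E[V | box 3] = (10+11+10+2+1)/5 = 34/5.
By the law of total expectation,
E[V] = (3/5)·(6) + (1/5)·(13/2) + (1/5)·(34/5) = 313/50.

313/50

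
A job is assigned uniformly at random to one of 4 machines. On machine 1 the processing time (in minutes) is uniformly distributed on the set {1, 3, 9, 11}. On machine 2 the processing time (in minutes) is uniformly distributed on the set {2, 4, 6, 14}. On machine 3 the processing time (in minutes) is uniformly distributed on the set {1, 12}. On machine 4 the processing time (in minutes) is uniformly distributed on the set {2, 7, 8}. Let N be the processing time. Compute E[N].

37/6

E[N | machine 1] = (1+3+9+11)/4 = 6.
E[N | machine 2] = (2+4+6+14)/4 = 13/2.
E[N | machine 3] = (1+12)/2 = 13/2.
E[N | machine 4] = (2+7+8)/3 = 17/3.
E[N] = (1/4)·(6) + (1/4)·(13/2) + (1/4)·(13/2) + (1/4)·(17/3) = 37/6.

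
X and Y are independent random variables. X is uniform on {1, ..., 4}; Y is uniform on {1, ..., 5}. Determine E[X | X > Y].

Outcomes with X > Y: (2,1), (3,1), (3,2), (4,1), (4,2), (4,3), each with probability 1/20.
E[X | X > Y] = (2 + 3 + 3 + 4 + 4 + 4) / 6 = 10/3.

10/3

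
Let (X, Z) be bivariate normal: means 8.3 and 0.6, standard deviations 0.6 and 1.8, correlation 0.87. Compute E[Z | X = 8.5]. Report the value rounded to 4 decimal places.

1.1220

The regression of Z on X has slope ρ·σ_Z/σ_X and passes through (μ_X, μ_Z).
E[Z | X=8.5] = 0.6 + (0.87)·(1.8/0.6)·(8.5 − (8.3)) = 0.6 + (2.61)·(0.2) = 1.1220.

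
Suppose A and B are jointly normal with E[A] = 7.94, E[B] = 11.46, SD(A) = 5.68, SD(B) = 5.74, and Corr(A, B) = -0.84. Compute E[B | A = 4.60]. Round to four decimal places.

For a bivariate normal, E[B | A=x] = μ_B + ρ·(σ_B/σ_A)·(x − μ_A).
E[B | A=4.60] = 11.46 + (-0.84)·(5.74/5.68)·(4.60 − (7.94)) = 11.46 + (-0.84887)·(-3.34) = 14.2952.

14.2952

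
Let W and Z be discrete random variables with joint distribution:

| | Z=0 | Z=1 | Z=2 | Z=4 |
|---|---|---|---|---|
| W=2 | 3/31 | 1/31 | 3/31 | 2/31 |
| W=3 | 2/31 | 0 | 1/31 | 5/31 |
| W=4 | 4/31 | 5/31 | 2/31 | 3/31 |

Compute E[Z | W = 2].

P(W = 2) = 9/31.
Σ Z·P over the event = 0·(3/31) + 1·(1/31) + 2·(3/31) + 4·(2/31) = 15/31.
E[Z | W = 2] = (15/31) / (9/31) = 5/3.

5/3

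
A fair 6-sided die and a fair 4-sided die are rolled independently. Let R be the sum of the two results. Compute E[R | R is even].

6

P(R is even) = 1/2.
Σ over the event: 2·1/24 + 4·1/8 + 6·1/6 + 8·1/8 + 10·1/24 = 3.
E[R | R is even] = (3) / (1/2) = 6.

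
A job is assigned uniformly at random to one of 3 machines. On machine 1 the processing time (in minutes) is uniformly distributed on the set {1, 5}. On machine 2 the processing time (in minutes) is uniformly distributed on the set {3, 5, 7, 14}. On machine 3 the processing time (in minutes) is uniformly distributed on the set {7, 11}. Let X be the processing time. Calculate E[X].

77/12

E[X | machine 1] = (1+5)/2 = 3.
E[X | machine 2] = (3+5+7+14)/4 = 29/4.
E[X | machine 3] = (7+11)/2 = 9.
By the law of total expectation,
E[X] = (1/3)·(3) + (1/3)·(29/4) + (1/3)·(9) = 77/12.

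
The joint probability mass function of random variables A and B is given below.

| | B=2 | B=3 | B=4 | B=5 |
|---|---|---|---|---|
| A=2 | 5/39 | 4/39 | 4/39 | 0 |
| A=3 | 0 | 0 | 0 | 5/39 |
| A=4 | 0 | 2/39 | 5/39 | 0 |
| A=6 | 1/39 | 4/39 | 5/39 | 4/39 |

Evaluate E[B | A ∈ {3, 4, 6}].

P(A ∈ {3, 4, 6}) = 2/3.
Summing B·P(A=x,B=y) over the conditioning event gives 35/13.
E[B | A ∈ {3, 4, 6}] = (35/13) / (2/3) = 105/26.

105/26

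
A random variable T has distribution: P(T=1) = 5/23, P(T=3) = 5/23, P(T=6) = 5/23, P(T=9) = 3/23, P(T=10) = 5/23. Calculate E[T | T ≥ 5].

107/13

P(T ≥ 5) = 13/23.
Σ over the event: 6·5/23 + 9·3/23 + 10·5/23 = 107/23.
E[T | T ≥ 5] = (107/23) / (13/23) = 107/13.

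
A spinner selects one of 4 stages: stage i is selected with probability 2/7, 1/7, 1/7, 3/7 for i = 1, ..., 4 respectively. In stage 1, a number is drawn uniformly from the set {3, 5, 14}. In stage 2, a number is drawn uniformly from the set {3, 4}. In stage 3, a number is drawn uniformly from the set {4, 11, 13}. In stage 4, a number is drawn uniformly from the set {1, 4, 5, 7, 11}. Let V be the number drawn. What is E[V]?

443/70

E[V | stage 1] = (3+5+14)/3 = 22/3.
E[V | stage 2] = (3+4)/2 = 7/2.
E[V | stage 3] = (4+11+13)/3 = 28/3.
E[V | stage 4] = (1+4+5+7+11)/5 = 28/5.
E[V] = (2/7)·(22/3) + (1/7)·(7/2) + (1/7)·(28/3) + (3/7)·(28/5) = 443/70.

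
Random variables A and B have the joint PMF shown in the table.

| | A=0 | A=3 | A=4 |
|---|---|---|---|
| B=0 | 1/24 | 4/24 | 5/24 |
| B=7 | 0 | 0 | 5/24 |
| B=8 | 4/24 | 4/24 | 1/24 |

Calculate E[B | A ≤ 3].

64/13

P(A ≤ 3) = 13/24.
Σ B·P over the event = 0·(1/24) + 8·(4/24) + 0·(4/24) + 8·(4/24) = 8/3.
E[B | A ≤ 3] = (8/3) / (13/24) = 64/13.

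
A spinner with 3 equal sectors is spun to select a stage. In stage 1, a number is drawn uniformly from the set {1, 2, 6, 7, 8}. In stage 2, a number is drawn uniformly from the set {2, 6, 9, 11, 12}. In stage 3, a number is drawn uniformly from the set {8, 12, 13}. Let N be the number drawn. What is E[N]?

E[N | stage 1] = (1+2+6+7+8)/5 = 24/5.
E[N | stage 2] = (2+6+9+11+12)/5 = 8.
E[N | stage 3] = (8+12+13)/3 = 11.
E[N] = (1/3)·(24/5) + (1/3)·(8) + (1/3)·(11) = 119/15.

119/15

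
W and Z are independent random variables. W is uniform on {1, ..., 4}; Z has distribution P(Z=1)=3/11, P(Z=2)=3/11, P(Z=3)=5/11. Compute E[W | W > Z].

17/5

P(W > Z) = 5/11.
Summing W·P(x,y) over outcomes with W > Z gives 17/11.
E[W | W > Z] = (17/11) / (5/11) = 17/5.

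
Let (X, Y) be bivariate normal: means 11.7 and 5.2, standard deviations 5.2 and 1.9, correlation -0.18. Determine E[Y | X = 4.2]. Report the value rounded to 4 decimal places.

The regression of Y on X has slope ρ·σ_Y/σ_X and passes through (μ_X, μ_Y).
E[Y | X=4.2] = 5.2 + (-0.18)·(1.9/5.2)·(4.2 − (11.7)) = 5.2 + (-0.065769)·(-7.5) = 5.6933.

5.6933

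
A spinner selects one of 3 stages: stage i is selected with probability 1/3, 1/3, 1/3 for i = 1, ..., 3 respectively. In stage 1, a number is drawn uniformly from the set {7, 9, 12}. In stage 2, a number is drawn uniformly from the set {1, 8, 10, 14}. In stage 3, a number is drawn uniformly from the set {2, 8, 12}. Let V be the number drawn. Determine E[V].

299/36

E[V | stage 1] = (7+9+12)/3 = 28/3.
E[V | stage 2] = (1+8+10+14)/4 = 33/4.
E[V | stage 3] = (2+8+12)/3 = 22/3.
E[V] = (1/3)·(28/3) + (1/3)·(33/4) + (1/3)·(22/3) = 299/36.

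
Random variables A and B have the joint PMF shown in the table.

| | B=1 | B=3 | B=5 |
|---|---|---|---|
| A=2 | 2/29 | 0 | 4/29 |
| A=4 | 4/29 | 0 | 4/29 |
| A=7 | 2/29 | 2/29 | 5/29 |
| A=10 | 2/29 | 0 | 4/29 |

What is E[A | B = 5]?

P(B = 5) = 17/29.
Σ A·P over the event = 2·(4/29) + 4·(4/29) + 7·(5/29) + 10·(4/29) = 99/29.
E[A | B = 5] = (99/29) / (17/29) = 99/17.

99/17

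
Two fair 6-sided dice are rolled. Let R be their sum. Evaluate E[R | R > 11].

P(R > 11) = 1/36.
Σ over the event: 12·1/36 = 1/3.
E[R | R > 11] = (1/3) / (1/36) = 12.

12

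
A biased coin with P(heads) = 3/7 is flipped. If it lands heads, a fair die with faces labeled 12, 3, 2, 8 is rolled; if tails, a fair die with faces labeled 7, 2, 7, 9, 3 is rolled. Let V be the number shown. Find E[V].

E[V | heads] = (12+3+2+8)/4 = 25/4.
E[V | tails] = (7+2+7+9+3)/5 = 28/5.
By the law of total expectation,
E[V] = (3/7)·(25/4) + (4/7)·(28/5) = 823/140.

823/140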